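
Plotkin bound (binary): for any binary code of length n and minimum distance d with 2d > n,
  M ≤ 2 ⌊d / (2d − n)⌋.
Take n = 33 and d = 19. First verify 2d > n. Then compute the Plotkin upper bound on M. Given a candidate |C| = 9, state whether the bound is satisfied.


Plotkin bound M ≤ 6; given |C| = 9 > bound (violated).

Check applicability: 2d = 38, n = 33.
2d − n = 5 > 0, so Plotkin applies.
Compute d/(2d−n) = 19/5 ≈ 3.8000.
⌊d/(2d−n)⌋ = 3.
Plotkin bound: M ≤ 2·3 = 6.
Given |C| = 9, check: VIOLATED.
This |C| is above the Plotkin bound, so no binary code with n = 33, d = 19 and 9 codewords exists.


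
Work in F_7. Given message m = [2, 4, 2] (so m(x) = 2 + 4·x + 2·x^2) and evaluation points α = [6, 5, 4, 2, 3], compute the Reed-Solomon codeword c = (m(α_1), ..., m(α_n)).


c = [0, 2, 1, 4, 4]

Message polynomial: m(x) = 2 + 4·x + 2·x^2 (mod 7).
For each evaluation point α_i, compute m(α_i) mod 7:
  α_1 = 6: Horner steps 2 → 2 → 0, so m(6) = 0.
  α_2 = 5: Horner steps 2 → 0 → 2, so m(5) = 2.
  α_3 = 4: Horner steps 2 → 5 → 1, so m(4) = 1.
  α_4 = 2: Horner steps 2 → 1 → 4, so m(2) = 4.
  α_5 = 3: Horner steps 2 → 3 → 4, so m(3) = 4.
Codeword c = [0, 2, 1, 4, 4] ∈ F_7^5.


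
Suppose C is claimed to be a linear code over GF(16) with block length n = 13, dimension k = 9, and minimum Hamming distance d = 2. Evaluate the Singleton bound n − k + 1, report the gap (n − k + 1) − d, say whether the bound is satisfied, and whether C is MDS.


Singleton RHS = n − k + 1 = 5, slack = 3, bound satisfied, not MDS.

Singleton bound: d ≤ n − k + 1.
Here n = 13, k = 9, so n − k + 1 = 5.
Given d = 2, check d ≤ 5: YES.
Slack = (n − k + 1) − d = 3.
The code is NOT MDS (slack = 3 > 0).
Description: the claimed parameters are [13, 9, 2]_16; such a code would be non-MDS.


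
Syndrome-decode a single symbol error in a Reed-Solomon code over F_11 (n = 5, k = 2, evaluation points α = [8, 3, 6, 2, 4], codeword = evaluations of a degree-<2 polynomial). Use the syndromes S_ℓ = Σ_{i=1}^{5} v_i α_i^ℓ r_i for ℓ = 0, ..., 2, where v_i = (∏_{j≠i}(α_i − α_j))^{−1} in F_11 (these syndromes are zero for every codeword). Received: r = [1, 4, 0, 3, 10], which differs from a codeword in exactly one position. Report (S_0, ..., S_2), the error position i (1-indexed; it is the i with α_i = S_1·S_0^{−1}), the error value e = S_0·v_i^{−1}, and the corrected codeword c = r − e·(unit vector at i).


S = (4, 8, 5), error at position 4, error magnitude e = 5, c = [1, 4, 0, 9, 10].

Step 1: column multipliers v_i = (∏_{j≠i}(α_i − α_j))^{−1} mod 11.
  i = 1 (α = 8): (8−3)(8−6)(8−2)(8−4) = 5·2·6·4 = 240 ≡ 9, so v_1 = 9^{−1} = 5 (mod 11).
  i = 2 (α = 3): (3−8)(3−6)(3−2)(3−4) = (−5)·(−3)·1·(−1) = −15 ≡ 7, so v_2 = 7^{−1} = 8 (mod 11).
  i = 3 (α = 6): (6−8)(6−3)(6−2)(6−4) = (−2)·3·4·2 = −48 ≡ 7, so v_3 = 7^{−1} = 8 (mod 11).
  i = 4 (α = 2): (2−8)(2−3)(2−6)(2−4) = (−6)·(−1)·(−4)·(−2) = 48 ≡ 4, so v_4 = 4^{−1} = 3 (mod 11).
  i = 5 (α = 4): (4−8)(4−3)(4−6)(4−2) = (−4)·1·(−2)·2 = 16 ≡ 5, so v_5 = 5^{−1} = 9 (mod 11).
  v = [5, 8, 8, 3, 9].
Step 2: syndromes of r = [1, 4, 0, 3, 10] (all sums mod 11).
  S_0 = Σ v_i r_i = 5·1 + 8·4 + 8·0 + 3·3 + 9·10 = 136 ≡ 4.
  S_1 = Σ v_i α_i r_i = 5·8·1 + 8·3·4 + 8·6·0 + 3·2·3 + 9·4·10 = 514 ≡ 8.
  α_i^2 mod 11 = [9, 9, 3, 4, 5].
  S_2 = Σ v_i α_i^2 r_i = 5·9·1 + 8·9·4 + 8·3·0 + 3·4·3 + 9·5·10 = 819 ≡ 5.
  S = (4, 8, 5) ≠ 0, so r is not a codeword (an error is present).
Step 3: locate the error. For a single error e at position i, S_ℓ = v_i·e·α_i^ℓ, so α_err = S_1/S_0.
  S_0^{−1} = 4^{−1} = 3 (mod 11), so α_err = 8·3 = 24 ≡ 2 = α_4. Error position i = 4.
  Consistency check: S_2/S_1 = 5·7 = 35 ≡ 2 = α_err ✓ (single-error assumption holds).
Step 4: error magnitude e = S_0/v_4 = S_0·∏_{j≠4}(α_4 − α_j) = 4·4 = 16 ≡ 5 (mod 11).
Step 5: correct position 4: c_4 = r_4 − e = 3 − 5 ≡ 9 (mod 11). Hence c = [1, 4, 0, 9, 10].
  Check: interpolating c through the α_i gives m(x) = 8 + 6·x (degree < 2) with m(α_i) = c_i for every i, so c is indeed a codeword.


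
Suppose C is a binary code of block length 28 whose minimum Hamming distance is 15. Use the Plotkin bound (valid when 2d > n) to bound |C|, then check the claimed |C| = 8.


Plotkin bound M ≤ 14; given |C| = 8 ≤ bound (satisfied).

Check applicability: 2d = 30, n = 28.
2d − n = 2 > 0, so Plotkin applies.
Compute d/(2d−n) = 15/2 ≈ 7.5000.
⌊d/(2d−n)⌋ = 7.
Plotkin bound: M ≤ 2·7 = 14.
Given |C| = 8, check: satisfied.
This |C| is below the Plotkin bound.


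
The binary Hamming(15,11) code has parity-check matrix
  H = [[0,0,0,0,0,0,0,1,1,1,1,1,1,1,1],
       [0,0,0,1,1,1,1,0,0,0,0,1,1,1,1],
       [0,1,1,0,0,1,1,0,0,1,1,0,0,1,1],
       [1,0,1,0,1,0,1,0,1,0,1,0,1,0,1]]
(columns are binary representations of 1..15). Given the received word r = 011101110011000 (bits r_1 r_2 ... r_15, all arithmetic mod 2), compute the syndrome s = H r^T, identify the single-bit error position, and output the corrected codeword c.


s = (1, 0, 1, 1)^T, error position = 11, corrected codeword c = 011101110001000

Compute s = H r^T mod 2 one row at a time:
  s_1 = 1 + 0 + 0 + 1 + 1 + 0 + 0 + 0 = 3 ≡ 1 (mod 2).
  s_2 = 1 + 0 + 1 + 1 + 1 + 0 + 0 + 0 = 4 ≡ 0 (mod 2).
  s_3 = 1 + 1 + 1 + 1 + 0 + 1 + 0 + 0 = 5 ≡ 1 (mod 2).
  s_4 = 0 + 1 + 0 + 1 + 0 + 1 + 0 + 0 = 3 ≡ 1 (mod 2).
s = (1, 0, 1, 1)^T — this equals column 11 of H (binary 1011), so error is at position 11.
Correct: flip bit 11 of r = 011101110011000 to get c = 011101110001000.


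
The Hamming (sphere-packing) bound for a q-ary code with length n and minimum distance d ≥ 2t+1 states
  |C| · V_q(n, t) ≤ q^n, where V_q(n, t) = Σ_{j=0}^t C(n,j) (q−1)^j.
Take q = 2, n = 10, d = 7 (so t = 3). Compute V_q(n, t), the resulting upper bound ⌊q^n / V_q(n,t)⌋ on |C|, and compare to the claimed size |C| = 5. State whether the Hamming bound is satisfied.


V_q(n, t) = 176, q^n = 1024, Hamming bound = 5, |C| = 5 ≤ bound (satisfied).

Step 1: Compute V_q(n, t) = Σ_{j=0}^3 C(n, j) (q−1)^j.
  j = 0: C(10,0)·(1)^0 = 1·1 = 1.
  j = 1: C(10,1)·(1)^1 = 10·1 = 10.
  j = 2: C(10,2)·(1)^2 = 45·1 = 45.
  j = 3: C(10,3)·(1)^3 = 120·1 = 120.
  V_q(n, t) = 1 + 10 + 45 + 120 = 176.
Step 2: q^n = 2^10 = 1024.
Step 3: Hamming bound ⌊q^n / V_q(n,t)⌋ = ⌊1024/176⌋ = 5.
Step 4: Compare |C| = 5 to 5: satisfied.
The claimed |C| lies at the Hamming bound (tight).


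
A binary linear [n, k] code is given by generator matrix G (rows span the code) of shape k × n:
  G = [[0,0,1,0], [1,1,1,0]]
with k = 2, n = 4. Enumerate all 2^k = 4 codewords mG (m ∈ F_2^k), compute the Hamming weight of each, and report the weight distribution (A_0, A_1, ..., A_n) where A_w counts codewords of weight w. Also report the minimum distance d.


Weight distribution: A_0 = 1, A_1 = 1, A_2 = 1, A_3 = 1. Minimum distance d = 1.

Enumerate all 2^2 = 4 messages m ∈ F_2^2.
For each, compute codeword c = mG in F_2^4, then tally its weight.
  m = 00 → c = 0000, weight = 0.
  m = 10 → c = 0010, weight = 1.
  m = 01 → c = 1110, weight = 3.
  m = 11 → c = 1100, weight = 2.
Tally weights:
  weight 0: 1 codewords.
  weight 1: 1 codewords.
  weight 2: 1 codewords.
  weight 3: 1 codewords.
Minimum distance d = smallest w > 0 with A_w > 0 = 1.
Sanity: Σ A_w = 4 = 2^2 = 4 ✓.


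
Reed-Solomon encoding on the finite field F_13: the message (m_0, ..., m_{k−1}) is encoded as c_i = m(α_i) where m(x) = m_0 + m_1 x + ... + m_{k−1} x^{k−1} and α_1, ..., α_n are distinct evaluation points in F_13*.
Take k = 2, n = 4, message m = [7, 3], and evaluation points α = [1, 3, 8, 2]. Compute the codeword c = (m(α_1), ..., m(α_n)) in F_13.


c = [10, 3, 5, 0]

Message polynomial: m(x) = 7 + 3·x (mod 13).
For each evaluation point α_i, compute m(α_i) mod 13:
  α_1 = 1: Horner steps 3 → 10, so m(1) = 10.
  α_2 = 3: Horner steps 3 → 3, so m(3) = 3.
  α_3 = 8: Horner steps 3 → 5, so m(8) = 5.
  α_4 = 2: Horner steps 3 → 0, so m(2) = 0.
Codeword c = [10, 3, 5, 0] ∈ F_13^4.


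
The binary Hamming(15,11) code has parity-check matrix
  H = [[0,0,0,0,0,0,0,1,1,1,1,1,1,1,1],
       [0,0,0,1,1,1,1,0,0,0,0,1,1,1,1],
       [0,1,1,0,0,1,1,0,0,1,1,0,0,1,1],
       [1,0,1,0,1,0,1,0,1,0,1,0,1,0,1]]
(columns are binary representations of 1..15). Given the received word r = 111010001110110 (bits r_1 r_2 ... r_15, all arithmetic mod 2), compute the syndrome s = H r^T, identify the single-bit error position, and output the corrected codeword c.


s = (1, 1, 1, 0)^T, error position = 14, corrected codeword c = 111010001110100

Compute s = H r^T mod 2 one row at a time:
  s_1 = 0 + 1 + 1 + 1 + 0 + 1 + 1 + 0 = 5 ≡ 1 (mod 2).
  s_2 = 0 + 1 + 0 + 0 + 0 + 1 + 1 + 0 = 3 ≡ 1 (mod 2).
  s_3 = 1 + 1 + 0 + 0 + 1 + 1 + 1 + 0 = 5 ≡ 1 (mod 2).
  s_4 = 1 + 1 + 1 + 0 + 1 + 1 + 1 + 0 = 6 ≡ 0 (mod 2).
s = (1, 1, 1, 0)^T — this equals column 14 of H (binary 1110), so error is at position 14.
Correct: flip bit 14 of r = 111010001110110 to get c = 111010001110100.


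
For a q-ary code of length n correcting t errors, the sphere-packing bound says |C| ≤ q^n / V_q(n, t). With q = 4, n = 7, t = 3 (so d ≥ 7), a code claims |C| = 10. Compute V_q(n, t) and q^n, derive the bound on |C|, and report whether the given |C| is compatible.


V_q(n, t) = 1156, q^n = 16384, Hamming bound = 14, |C| = 10 ≤ bound (satisfied).

Step 1: Compute V_q(n, t) = Σ_{j=0}^3 C(n, j) (q−1)^j.
  j = 0: C(7,0)·(3)^0 = 1·1 = 1.
  j = 1: C(7,1)·(3)^1 = 7·3 = 21.
  j = 2: C(7,2)·(3)^2 = 21·9 = 189.
  j = 3: C(7,3)·(3)^3 = 35·27 = 945.
  V_q(n, t) = 1 + 21 + 189 + 945 = 1156.
Step 2: q^n = 4^7 = 16384.
Step 3: Hamming bound ⌊q^n / V_q(n,t)⌋ = ⌊16384/1156⌋ = 14.
Step 4: Compare |C| = 10 to 14: satisfied.
The claimed |C| lies below the Hamming bound.


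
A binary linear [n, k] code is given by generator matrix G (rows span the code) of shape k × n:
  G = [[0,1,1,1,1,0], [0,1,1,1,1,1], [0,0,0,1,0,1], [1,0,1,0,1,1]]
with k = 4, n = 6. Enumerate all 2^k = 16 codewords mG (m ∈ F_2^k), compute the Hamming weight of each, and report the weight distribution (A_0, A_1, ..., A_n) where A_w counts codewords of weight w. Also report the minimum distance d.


Weight distribution: A_0 = 1, A_1 = 2, A_2 = 2, A_3 = 4, A_4 = 5, A_5 = 2. Minimum distance d = 1.

Enumerate all 2^4 = 16 messages m ∈ F_2^4.
For each, compute codeword c = mG in F_2^6, then tally its weight.
  m = 0000 → c = 000000, weight = 0.
  m = 1000 → c = 011110, weight = 4.
  m = 0100 → c = 011111, weight = 5.
  m = 1100 → c = 000001, weight = 1.
  m = 0010 → c = 000101, weight = 2.
  m = 1010 → c = 011011, weight = 4.
  m = 0110 → c = 011010, weight = 3.
  m = 1110 → c = 000100, weight = 1.
  m = 0001 → c = 101011, weight = 4.
  m = 1001 → c = 110101, weight = 4.
  m = 0101 → c = 110100, weight = 3.
  m = 1101 → c = 101010, weight = 3.
  m = 0011 → c = 101110, weight = 4.
  m = 1011 → c = 110000, weight = 2.
  m = 0111 → c = 110001, weight = 3.
  m = 1111 → c = 101111, weight = 5.
Tally weights:
  weight 0: 1 codewords.
  weight 1: 2 codewords.
  weight 2: 2 codewords.
  weight 3: 4 codewords.
  weight 4: 5 codewords.
  weight 5: 2 codewords.
Minimum distance d = smallest w > 0 with A_w > 0 = 1.
Sanity: Σ A_w = 16 = 2^4 = 16 ✓.


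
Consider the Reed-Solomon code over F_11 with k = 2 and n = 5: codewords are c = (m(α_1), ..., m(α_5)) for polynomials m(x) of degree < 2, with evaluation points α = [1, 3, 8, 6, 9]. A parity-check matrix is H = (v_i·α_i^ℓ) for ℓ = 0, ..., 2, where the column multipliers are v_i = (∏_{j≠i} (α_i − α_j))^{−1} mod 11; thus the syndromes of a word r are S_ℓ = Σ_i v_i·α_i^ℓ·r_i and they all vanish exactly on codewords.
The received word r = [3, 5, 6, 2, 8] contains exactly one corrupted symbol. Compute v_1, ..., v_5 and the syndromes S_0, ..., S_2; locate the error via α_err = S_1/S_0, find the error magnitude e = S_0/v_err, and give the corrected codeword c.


S = (6, 7, 10), error at position 2, error magnitude e = 9, c = [3, 7, 6, 2, 8].

Step 1: column multipliers v_i = (∏_{j≠i}(α_i − α_j))^{−1} mod 11.
  i = 1 (α = 1): (1−3)(1−8)(1−6)(1−9) = (−2)·(−7)·(−5)·(−8) = 560 ≡ 10, so v_1 = 10^{−1} = 10 (mod 11).
  i = 2 (α = 3): (3−1)(3−8)(3−6)(3−9) = 2·(−5)·(−3)·(−6) = −180 ≡ 7, so v_2 = 7^{−1} = 8 (mod 11).
  i = 3 (α = 8): (8−1)(8−3)(8−6)(8−9) = 7·5·2·(−1) = −70 ≡ 7, so v_3 = 7^{−1} = 8 (mod 11).
  i = 4 (α = 6): (6−1)(6−3)(6−8)(6−9) = 5·3·(−2)·(−3) = 90 ≡ 2, so v_4 = 2^{−1} = 6 (mod 11).
  i = 5 (α = 9): (9−1)(9−3)(9−8)(9−6) = 8·6·1·3 = 144 ≡ 1, so v_5 = 1^{−1} = 1 (mod 11).
  v = [10, 8, 8, 6, 1].
Step 2: syndromes of r = [3, 5, 6, 2, 8] (all sums mod 11).
  S_0 = Σ v_i r_i = 10·3 + 8·5 + 8·6 + 6·2 + 1·8 = 138 ≡ 6.
  S_1 = Σ v_i α_i r_i = 10·1·3 + 8·3·5 + 8·8·6 + 6·6·2 + 1·9·8 = 678 ≡ 7.
  α_i^2 mod 11 = [1, 9, 9, 3, 4].
  S_2 = Σ v_i α_i^2 r_i = 10·1·3 + 8·9·5 + 8·9·6 + 6·3·2 + 1·4·8 = 890 ≡ 10.
  S = (6, 7, 10) ≠ 0, so r is not a codeword (an error is present).
Step 3: locate the error. For a single error e at position i, S_ℓ = v_i·e·α_i^ℓ, so α_err = S_1/S_0.
  S_0^{−1} = 6^{−1} = 2 (mod 11), so α_err = 7·2 = 14 ≡ 3 = α_2. Error position i = 2.
  Consistency check: S_2/S_1 = 10·8 = 80 ≡ 3 = α_err ✓ (single-error assumption holds).
Step 4: error magnitude e = S_0/v_2 = S_0·∏_{j≠2}(α_2 − α_j) = 6·7 = 42 ≡ 9 (mod 11).
Step 5: correct position 2: c_2 = r_2 − e = 5 − 9 ≡ 7 (mod 11). Hence c = [3, 7, 6, 2, 8].
  Check: interpolating c through the α_i gives m(x) = 1 + 2·x (degree < 2) with m(α_i) = c_i for every i, so c is indeed a codeword.


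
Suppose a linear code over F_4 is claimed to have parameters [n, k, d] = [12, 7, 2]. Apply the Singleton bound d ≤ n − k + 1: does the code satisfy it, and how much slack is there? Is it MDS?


Singleton RHS = n − k + 1 = 6, slack = 4, bound satisfied, not MDS.

Singleton bound: d ≤ n − k + 1.
Here n = 12, k = 7, so n − k + 1 = 6.
Given d = 2, check d ≤ 6: YES.
Slack = (n − k + 1) − d = 4.
The code is NOT MDS (slack = 4 > 0).
Description: the claimed parameters are [12, 7, 2]_4; such a code would be non-MDS.


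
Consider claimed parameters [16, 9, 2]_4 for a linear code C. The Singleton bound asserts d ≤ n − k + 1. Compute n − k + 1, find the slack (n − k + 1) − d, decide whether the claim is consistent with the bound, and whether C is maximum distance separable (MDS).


Singleton RHS = n − k + 1 = 8, slack = 6, bound satisfied, not MDS.

Singleton bound: d ≤ n − k + 1.
Here n = 16, k = 9, so n − k + 1 = 8.
Given d = 2, check d ≤ 8: YES.
Slack = (n − k + 1) − d = 6.
The code is NOT MDS (slack = 6 > 0).
Description: the claimed parameters are [16, 9, 2]_4; such a code would be non-MDS.


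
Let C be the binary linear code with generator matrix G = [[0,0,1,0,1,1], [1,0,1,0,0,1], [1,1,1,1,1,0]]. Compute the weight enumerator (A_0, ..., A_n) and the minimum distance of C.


Weight distribution: A_0 = 1, A_2 = 1, A_3 = 3, A_4 = 2, A_5 = 1. Minimum distance d = 2.

Enumerate all 2^3 = 8 messages m ∈ F_2^3.
For each, compute codeword c = mG in F_2^6, then tally its weight.
  m = 000 → c = 000000, weight = 0.
  m = 100 → c = 001011, weight = 3.
  m = 010 → c = 101001, weight = 3.
  m = 110 → c = 100010, weight = 2.
  m = 001 → c = 111110, weight = 5.
  m = 101 → c = 110101, weight = 4.
  m = 011 → c = 010111, weight = 4.
  m = 111 → c = 011100, weight = 3.
Tally weights:
  weight 0: 1 codewords.
  weight 2: 1 codewords.
  weight 3: 3 codewords.
  weight 4: 2 codewords.
  weight 5: 1 codewords.
Minimum distance d = smallest w > 0 with A_w > 0 = 2.
Sanity: Σ A_w = 8 = 2^3 = 8 ✓.


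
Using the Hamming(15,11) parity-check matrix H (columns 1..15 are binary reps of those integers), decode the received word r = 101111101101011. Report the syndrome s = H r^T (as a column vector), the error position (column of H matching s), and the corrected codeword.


s = (1, 1, 0, 0)^T, error position = 12, corrected codeword c = 101111101100011

Compute s = H r^T mod 2 one row at a time:
  s_1 = 0 + 1 + 1 + 0 + 1 + 0 + 1 + 1 = 5 ≡ 1 (mod 2).
  s_2 = 1 + 1 + 1 + 1 + 1 + 0 + 1 + 1 = 7 ≡ 1 (mod 2).
  s_3 = 0 + 1 + 1 + 1 + 1 + 0 + 1 + 1 = 6 ≡ 0 (mod 2).
  s_4 = 1 + 1 + 1 + 1 + 1 + 0 + 0 + 1 = 6 ≡ 0 (mod 2).
s = (1, 1, 0, 0)^T — this equals column 12 of H (binary 1100), so error is at position 12.
Correct: flip bit 12 of r = 101111101101011 to get c = 101111101100011.


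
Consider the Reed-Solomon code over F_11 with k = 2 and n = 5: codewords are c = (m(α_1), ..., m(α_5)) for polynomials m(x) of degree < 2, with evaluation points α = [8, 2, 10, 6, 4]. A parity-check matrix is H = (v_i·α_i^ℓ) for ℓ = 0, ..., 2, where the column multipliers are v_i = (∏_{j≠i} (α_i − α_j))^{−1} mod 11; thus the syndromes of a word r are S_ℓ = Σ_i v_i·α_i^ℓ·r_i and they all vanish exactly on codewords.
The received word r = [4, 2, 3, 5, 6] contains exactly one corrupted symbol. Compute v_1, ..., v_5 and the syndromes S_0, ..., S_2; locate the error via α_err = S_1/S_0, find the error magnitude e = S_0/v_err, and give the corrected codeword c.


S = (5, 10, 9), error at position 2, error magnitude e = 6, c = [4, 7, 3, 5, 6].

Step 1: column multipliers v_i = (∏_{j≠i}(α_i − α_j))^{−1} mod 11.
  i = 1 (α = 8): (8−2)(8−10)(8−6)(8−4) = 6·(−2)·2·4 = −96 ≡ 3, so v_1 = 3^{−1} = 4 (mod 11).
  i = 2 (α = 2): (2−8)(2−10)(2−6)(2−4) = (−6)·(−8)·(−4)·(−2) = 384 ≡ 10, so v_2 = 10^{−1} = 10 (mod 11).
  i = 3 (α = 10): (10−8)(10−2)(10−6)(10−4) = 2·8·4·6 = 384 ≡ 10, so v_3 = 10^{−1} = 10 (mod 11).
  i = 4 (α = 6): (6−8)(6−2)(6−10)(6−4) = (−2)·4·(−4)·2 = 64 ≡ 9, so v_4 = 9^{−1} = 5 (mod 11).
  i = 5 (α = 4): (4−8)(4−2)(4−10)(4−6) = (−4)·2·(−6)·(−2) = −96 ≡ 3, so v_5 = 3^{−1} = 4 (mod 11).
  v = [4, 10, 10, 5, 4].
Step 2: syndromes of r = [4, 2, 3, 5, 6] (all sums mod 11).
  S_0 = Σ v_i r_i = 4·4 + 10·2 + 10·3 + 5·5 + 4·6 = 115 ≡ 5.
  S_1 = Σ v_i α_i r_i = 4·8·4 + 10·2·2 + 10·10·3 + 5·6·5 + 4·4·6 = 714 ≡ 10.
  α_i^2 mod 11 = [9, 4, 1, 3, 5].
  S_2 = Σ v_i α_i^2 r_i = 4·9·4 + 10·4·2 + 10·1·3 + 5·3·5 + 4·5·6 = 449 ≡ 9.
  S = (5, 10, 9) ≠ 0, so r is not a codeword (an error is present).
Step 3: locate the error. For a single error e at position i, S_ℓ = v_i·e·α_i^ℓ, so α_err = S_1/S_0.
  S_0^{−1} = 5^{−1} = 9 (mod 11), so α_err = 10·9 = 90 ≡ 2 = α_2. Error position i = 2.
  Consistency check: S_2/S_1 = 9·10 = 90 ≡ 2 = α_err ✓ (single-error assumption holds).
Step 4: error magnitude e = S_0/v_2 = S_0·∏_{j≠2}(α_2 − α_j) = 5·10 = 50 ≡ 6 (mod 11).
Step 5: correct position 2: c_2 = r_2 − e = 2 − 6 ≡ 7 (mod 11). Hence c = [4, 7, 3, 5, 6].
  Check: interpolating c through the α_i gives m(x) = 8 + 5·x (degree < 2) with m(α_i) = c_i for every i, so c is indeed a codeword.


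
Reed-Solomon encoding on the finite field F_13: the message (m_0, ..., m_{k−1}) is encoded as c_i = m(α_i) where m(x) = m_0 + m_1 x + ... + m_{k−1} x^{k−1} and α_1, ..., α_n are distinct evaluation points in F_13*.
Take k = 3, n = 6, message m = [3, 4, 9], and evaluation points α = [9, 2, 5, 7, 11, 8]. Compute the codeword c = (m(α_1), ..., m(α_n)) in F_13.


c = [1, 8, 1, 4, 5, 0]

Message polynomial: m(x) = 3 + 4·x + 9·x^2 (mod 13).
For each evaluation point α_i, compute m(α_i) mod 13:
  α_1 = 9: Horner steps 9 → 7 → 1, so m(9) = 1.
  α_2 = 2: Horner steps 9 → 9 → 8, so m(2) = 8.
  α_3 = 5: Horner steps 9 → 10 → 1, so m(5) = 1.
  α_4 = 7: Horner steps 9 → 2 → 4, so m(7) = 4.
  α_5 = 11: Horner steps 9 → 12 → 5, so m(11) = 5.
  α_6 = 8: Horner steps 9 → 11 → 0, so m(8) = 0.
Codeword c = [1, 8, 1, 4, 5, 0] ∈ F_13^6.


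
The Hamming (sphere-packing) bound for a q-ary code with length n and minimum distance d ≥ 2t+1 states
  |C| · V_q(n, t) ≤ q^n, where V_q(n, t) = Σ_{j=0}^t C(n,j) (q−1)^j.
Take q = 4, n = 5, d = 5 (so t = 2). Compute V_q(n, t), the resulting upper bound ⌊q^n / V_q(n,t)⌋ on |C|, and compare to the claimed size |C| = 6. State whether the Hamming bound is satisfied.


V_q(n, t) = 106, q^n = 1024, Hamming bound = 9, |C| = 6 ≤ bound (satisfied).

Step 1: Compute V_q(n, t) = Σ_{j=0}^2 C(n, j) (q−1)^j.
  j = 0: C(5,0)·(3)^0 = 1·1 = 1.
  j = 1: C(5,1)·(3)^1 = 5·3 = 15.
  j = 2: C(5,2)·(3)^2 = 10·9 = 90.
  V_q(n, t) = 1 + 15 + 90 = 106.
Step 2: q^n = 4^5 = 1024.
Step 3: Hamming bound ⌊q^n / V_q(n,t)⌋ = ⌊1024/106⌋ = 9.
Step 4: Compare |C| = 6 to 9: satisfied.
The claimed |C| lies below the Hamming bound.


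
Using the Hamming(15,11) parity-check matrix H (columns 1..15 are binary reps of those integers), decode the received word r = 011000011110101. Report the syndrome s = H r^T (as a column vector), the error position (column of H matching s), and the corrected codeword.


s = (0, 0, 1, 1)^T, error position = 3, corrected codeword c = 010000011110101

Compute s = H r^T mod 2 one row at a time:
  s_1 = 1 + 1 + 1 + 1 + 0 + 1 + 0 + 1 = 6 ≡ 0 (mod 2).
  s_2 = 0 + 0 + 0 + 0 + 0 + 1 + 0 + 1 = 2 ≡ 0 (mod 2).
  s_3 = 1 + 1 + 0 + 0 + 1 + 1 + 0 + 1 = 5 ≡ 1 (mod 2).
  s_4 = 0 + 1 + 0 + 0 + 1 + 1 + 1 + 1 = 5 ≡ 1 (mod 2).
s = (0, 0, 1, 1)^T — this equals column 3 of H (binary 0011), so error is at position 3.
Correct: flip bit 3 of r = 011000011110101 to get c = 010000011110101.


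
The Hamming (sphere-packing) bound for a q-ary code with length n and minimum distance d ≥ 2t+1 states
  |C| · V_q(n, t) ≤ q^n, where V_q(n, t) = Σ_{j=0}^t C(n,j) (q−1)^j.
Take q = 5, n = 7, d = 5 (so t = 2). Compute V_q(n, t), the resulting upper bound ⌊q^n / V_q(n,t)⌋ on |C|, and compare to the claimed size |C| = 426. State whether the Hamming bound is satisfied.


V_q(n, t) = 365, q^n = 78125, Hamming bound = 214, |C| = 426 > bound (violated).

Step 1: Compute V_q(n, t) = Σ_{j=0}^2 C(n, j) (q−1)^j.
  j = 0: C(7,0)·(4)^0 = 1·1 = 1.
  j = 1: C(7,1)·(4)^1 = 7·4 = 28.
  j = 2: C(7,2)·(4)^2 = 21·16 = 336.
  V_q(n, t) = 1 + 28 + 336 = 365.
Step 2: q^n = 5^7 = 78125.
Step 3: Hamming bound ⌊q^n / V_q(n,t)⌋ = ⌊78125/365⌋ = 214.
Step 4: Compare |C| = 426 to 214: violated.
The claimed |C| lies above the Hamming bound, so no 5-ary code of length 7 with d ≥ 5 can have 426 codewords.


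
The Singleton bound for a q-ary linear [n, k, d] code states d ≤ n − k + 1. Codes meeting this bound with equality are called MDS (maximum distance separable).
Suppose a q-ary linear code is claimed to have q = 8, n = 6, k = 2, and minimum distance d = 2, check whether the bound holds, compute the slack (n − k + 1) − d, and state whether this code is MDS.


Singleton RHS = n − k + 1 = 5, slack = 3, bound satisfied, not MDS.

Singleton bound: d ≤ n − k + 1.
Here n = 6, k = 2, so n − k + 1 = 5.
Given d = 2, check d ≤ 5: YES.
Slack = (n − k + 1) − d = 3.
The code is NOT MDS (slack = 3 > 0).
Description: the claimed parameters are [6, 2, 2]_8; such a code would be non-MDS.


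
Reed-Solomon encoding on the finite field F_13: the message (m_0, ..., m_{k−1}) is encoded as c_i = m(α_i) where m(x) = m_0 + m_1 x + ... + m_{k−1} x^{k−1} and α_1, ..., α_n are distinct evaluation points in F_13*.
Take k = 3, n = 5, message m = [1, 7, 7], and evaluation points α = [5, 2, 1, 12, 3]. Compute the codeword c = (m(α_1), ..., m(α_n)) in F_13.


c = [3, 4, 2, 1, 7]

Message polynomial: m(x) = 1 + 7·x + 7·x^2 (mod 13).
For each evaluation point α_i, compute m(α_i) mod 13:
  α_1 = 5: Horner steps 7 → 3 → 3, so m(5) = 3.
  α_2 = 2: Horner steps 7 → 8 → 4, so m(2) = 4.
  α_3 = 1: Horner steps 7 → 1 → 2, so m(1) = 2.
  α_4 = 12: Horner steps 7 → 0 → 1, so m(12) = 1.
  α_5 = 3: Horner steps 7 → 2 → 7, so m(3) = 7.
Codeword c = [3, 4, 2, 1, 7] ∈ F_13^5.


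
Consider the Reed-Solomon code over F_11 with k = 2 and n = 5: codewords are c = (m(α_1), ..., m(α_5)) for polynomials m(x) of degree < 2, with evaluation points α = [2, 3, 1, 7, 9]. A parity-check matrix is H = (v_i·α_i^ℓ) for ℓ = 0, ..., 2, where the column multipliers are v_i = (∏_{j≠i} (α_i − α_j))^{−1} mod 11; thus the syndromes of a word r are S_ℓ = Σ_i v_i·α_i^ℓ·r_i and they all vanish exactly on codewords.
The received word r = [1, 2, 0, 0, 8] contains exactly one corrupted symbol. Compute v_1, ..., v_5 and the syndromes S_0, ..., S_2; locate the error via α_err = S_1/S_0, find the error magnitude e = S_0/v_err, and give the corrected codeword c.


S = (8, 1, 7), error at position 4, error magnitude e = 5, c = [1, 2, 0, 6, 8].

Step 1: column multipliers v_i = (∏_{j≠i}(α_i − α_j))^{−1} mod 11.
  i = 1 (α = 2): (2−3)(2−1)(2−7)(2−9) = (−1)·1·(−5)·(−7) = −35 ≡ 9, so v_1 = 9^{−1} = 5 (mod 11).
  i = 2 (α = 3): (3−2)(3−1)(3−7)(3−9) = 1·2·(−4)·(−6) = 48 ≡ 4, so v_2 = 4^{−1} = 3 (mod 11).
  i = 3 (α = 1): (1−2)(1−3)(1−7)(1−9) = (−1)·(−2)·(−6)·(−8) = 96 ≡ 8, so v_3 = 8^{−1} = 7 (mod 11).
  i = 4 (α = 7): (7−2)(7−3)(7−1)(7−9) = 5·4·6·(−2) = −240 ≡ 2, so v_4 = 2^{−1} = 6 (mod 11).
  i = 5 (α = 9): (9−2)(9−3)(9−1)(9−7) = 7·6·8·2 = 672 ≡ 1, so v_5 = 1^{−1} = 1 (mod 11).
  v = [5, 3, 7, 6, 1].
Step 2: syndromes of r = [1, 2, 0, 0, 8] (all sums mod 11).
  S_0 = Σ v_i r_i = 5·1 + 3·2 + 7·0 + 6·0 + 1·8 = 19 ≡ 8.
  S_1 = Σ v_i α_i r_i = 5·2·1 + 3·3·2 + 7·1·0 + 6·7·0 + 1·9·8 = 100 ≡ 1.
  α_i^2 mod 11 = [4, 9, 1, 5, 4].
  S_2 = Σ v_i α_i^2 r_i = 5·4·1 + 3·9·2 + 7·1·0 + 6·5·0 + 1·4·8 = 106 ≡ 7.
  S = (8, 1, 7) ≠ 0, so r is not a codeword (an error is present).
Step 3: locate the error. For a single error e at position i, S_ℓ = v_i·e·α_i^ℓ, so α_err = S_1/S_0.
  S_0^{−1} = 8^{−1} = 7 (mod 11), so α_err = 1·7 = 7 ≡ 7 = α_4. Error position i = 4.
  Consistency check: S_2/S_1 = 7·1 = 7 ≡ 7 = α_err ✓ (single-error assumption holds).
Step 4: error magnitude e = S_0/v_4 = S_0·∏_{j≠4}(α_4 − α_j) = 8·2 = 16 ≡ 5 (mod 11).
Step 5: correct position 4: c_4 = r_4 − e = 0 − 5 ≡ 6 (mod 11). Hence c = [1, 2, 0, 6, 8].
  Check: interpolating c through the α_i gives m(x) = 10 + 1·x (degree < 2) with m(α_i) = c_i for every i, so c is indeed a codeword.


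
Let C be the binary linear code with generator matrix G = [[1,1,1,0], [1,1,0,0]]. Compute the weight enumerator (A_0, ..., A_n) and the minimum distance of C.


Weight distribution: A_0 = 1, A_1 = 1, A_2 = 1, A_3 = 1. Minimum distance d = 1.

Enumerate all 2^2 = 4 messages m ∈ F_2^2.
For each, compute codeword c = mG in F_2^4, then tally its weight.
  m = 00 → c = 0000, weight = 0.
  m = 10 → c = 1110, weight = 3.
  m = 01 → c = 1100, weight = 2.
  m = 11 → c = 0010, weight = 1.
Tally weights:
  weight 0: 1 codewords.
  weight 1: 1 codewords.
  weight 2: 1 codewords.
  weight 3: 1 codewords.
Minimum distance d = smallest w > 0 with A_w > 0 = 1.
Sanity: Σ A_w = 4 = 2^2 = 4 ✓.


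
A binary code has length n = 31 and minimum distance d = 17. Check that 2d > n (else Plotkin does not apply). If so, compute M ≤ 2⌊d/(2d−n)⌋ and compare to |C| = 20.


Plotkin bound M ≤ 10; given |C| = 20 > bound (violated).

Check applicability: 2d = 34, n = 31.
2d − n = 3 > 0, so Plotkin applies.
Compute d/(2d−n) = 17/3 ≈ 5.6667.
⌊d/(2d−n)⌋ = 5.
Plotkin bound: M ≤ 2·5 = 10.
Given |C| = 20, check: VIOLATED.
This |C| is above the Plotkin bound, so no binary code with n = 31, d = 17 and 20 codewords exists.


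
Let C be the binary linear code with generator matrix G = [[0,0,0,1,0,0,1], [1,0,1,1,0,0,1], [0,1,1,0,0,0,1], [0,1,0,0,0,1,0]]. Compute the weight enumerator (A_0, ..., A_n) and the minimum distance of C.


Weight distribution: A_0 = 1, A_2 = 3, A_3 = 8, A_4 = 3, A_6 = 1. Minimum distance d = 2.

Enumerate all 2^4 = 16 messages m ∈ F_2^4.
For each, compute codeword c = mG in F_2^7, then tally its weight.
  m = 0000 → c = 0000000, weight = 0.
  m = 1000 → c = 0001001, weight = 2.
  m = 0100 → c = 1011001, weight = 4.
  m = 1100 → c = 1010000, weight = 2.
  m = 0010 → c = 0110001, weight = 3.
  m = 1010 → c = 0111000, weight = 3.
  m = 0110 → c = 1101000, weight = 3.
  m = 1110 → c = 1100001, weight = 3.
  m = 0001 → c = 0100010, weight = 2.
  m = 1001 → c = 0101011, weight = 4.
  m = 0101 → c = 1111011, weight = 6.
  m = 1101 → c = 1110010, weight = 4.
  m = 0011 → c = 0010011, weight = 3.
  m = 1011 → c = 0011010, weight = 3.
  m = 0111 → c = 1001010, weight = 3.
  m = 1111 → c = 1000011, weight = 3.
Tally weights:
  weight 0: 1 codewords.
  weight 2: 3 codewords.
  weight 3: 8 codewords.
  weight 4: 3 codewords.
  weight 6: 1 codewords.
Minimum distance d = smallest w > 0 with A_w > 0 = 2.
Sanity: Σ A_w = 16 = 2^4 = 16 ✓.


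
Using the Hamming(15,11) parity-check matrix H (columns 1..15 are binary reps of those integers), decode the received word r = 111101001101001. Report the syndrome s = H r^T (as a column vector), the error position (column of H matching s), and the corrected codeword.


s = (0, 0, 1, 0)^T, error position = 2, corrected codeword c = 101101001101001

Compute s = H r^T mod 2 one row at a time:
  s_1 = 0 + 1 + 1 + 0 + 1 + 0 + 0 + 1 = 4 ≡ 0 (mod 2).
  s_2 = 1 + 0 + 1 + 0 + 1 + 0 + 0 + 1 = 4 ≡ 0 (mod 2).
  s_3 = 1 + 1 + 1 + 0 + 1 + 0 + 0 + 1 = 5 ≡ 1 (mod 2).
  s_4 = 1 + 1 + 0 + 0 + 1 + 0 + 0 + 1 = 4 ≡ 0 (mod 2).
s = (0, 0, 1, 0)^T — this equals column 2 of H (binary 0010), so error is at position 2.
Correct: flip bit 2 of r = 111101001101001 to get c = 101101001101001.


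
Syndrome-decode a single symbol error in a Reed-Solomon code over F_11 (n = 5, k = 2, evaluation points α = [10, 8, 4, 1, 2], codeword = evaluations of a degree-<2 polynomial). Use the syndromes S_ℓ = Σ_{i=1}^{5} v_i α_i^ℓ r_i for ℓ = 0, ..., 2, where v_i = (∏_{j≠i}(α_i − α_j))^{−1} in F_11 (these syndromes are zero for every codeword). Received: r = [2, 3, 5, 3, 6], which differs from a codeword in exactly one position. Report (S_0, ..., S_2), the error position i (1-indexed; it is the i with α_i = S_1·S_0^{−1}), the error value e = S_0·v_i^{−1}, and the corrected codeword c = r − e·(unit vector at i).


S = (1, 1, 1), error at position 4, error magnitude e = 2, c = [2, 3, 5, 1, 6].

Step 1: column multipliers v_i = (∏_{j≠i}(α_i − α_j))^{−1} mod 11.
  i = 1 (α = 10): (10−8)(10−4)(10−1)(10−2) = 2·6·9·8 = 864 ≡ 6, so v_1 = 6^{−1} = 2 (mod 11).
  i = 2 (α = 8): (8−10)(8−4)(8−1)(8−2) = (−2)·4·7·6 = −336 ≡ 5, so v_2 = 5^{−1} = 9 (mod 11).
  i = 3 (α = 4): (4−10)(4−8)(4−1)(4−2) = (−6)·(−4)·3·2 = 144 ≡ 1, so v_3 = 1^{−1} = 1 (mod 11).
  i = 4 (α = 1): (1−10)(1−8)(1−4)(1−2) = (−9)·(−7)·(−3)·(−1) = 189 ≡ 2, so v_4 = 2^{−1} = 6 (mod 11).
  i = 5 (α = 2): (2−10)(2−8)(2−4)(2−1) = (−8)·(−6)·(−2)·1 = −96 ≡ 3, so v_5 = 3^{−1} = 4 (mod 11).
  v = [2, 9, 1, 6, 4].
Step 2: syndromes of r = [2, 3, 5, 3, 6] (all sums mod 11).
  S_0 = Σ v_i r_i = 2·2 + 9·3 + 1·5 + 6·3 + 4·6 = 78 ≡ 1.
  S_1 = Σ v_i α_i r_i = 2·10·2 + 9·8·3 + 1·4·5 + 6·1·3 + 4·2·6 = 342 ≡ 1.
  α_i^2 mod 11 = [1, 9, 5, 1, 4].
  S_2 = Σ v_i α_i^2 r_i = 2·1·2 + 9·9·3 + 1·5·5 + 6·1·3 + 4·4·6 = 386 ≡ 1.
  S = (1, 1, 1) ≠ 0, so r is not a codeword (an error is present).
Step 3: locate the error. For a single error e at position i, S_ℓ = v_i·e·α_i^ℓ, so α_err = S_1/S_0.
  S_0^{−1} = 1^{−1} = 1 (mod 11), so α_err = 1·1 = 1 ≡ 1 = α_4. Error position i = 4.
  Consistency check: S_2/S_1 = 1·1 = 1 ≡ 1 = α_err ✓ (single-error assumption holds).
Step 4: error magnitude e = S_0/v_4 = S_0·∏_{j≠4}(α_4 − α_j) = 1·2 = 2 ≡ 2 (mod 11).
Step 5: correct position 4: c_4 = r_4 − e = 3 − 2 ≡ 1 (mod 11). Hence c = [2, 3, 5, 1, 6].
  Check: interpolating c through the α_i gives m(x) = 7 + 5·x (degree < 2) with m(α_i) = c_i for every i, so c is indeed a codeword.


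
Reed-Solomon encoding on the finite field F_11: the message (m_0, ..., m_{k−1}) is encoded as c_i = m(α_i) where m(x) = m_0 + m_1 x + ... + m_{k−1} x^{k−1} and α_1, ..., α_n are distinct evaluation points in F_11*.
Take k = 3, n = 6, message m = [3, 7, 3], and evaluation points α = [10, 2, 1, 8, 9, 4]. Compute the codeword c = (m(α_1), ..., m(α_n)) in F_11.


c = [10, 7, 2, 9, 1, 2]

Message polynomial: m(x) = 3 + 7·x + 3·x^2 (mod 11).
For each evaluation point α_i, compute m(α_i) mod 11:
  α_1 = 10: Horner steps 3 → 4 → 10, so m(10) = 10.
  α_2 = 2: Horner steps 3 → 2 → 7, so m(2) = 7.
  α_3 = 1: Horner steps 3 → 10 → 2, so m(1) = 2.
  α_4 = 8: Horner steps 3 → 9 → 9, so m(8) = 9.
  α_5 = 9: Horner steps 3 → 1 → 1, so m(9) = 1.
  α_6 = 4: Horner steps 3 → 8 → 2, so m(4) = 2.
Codeword c = [10, 7, 2, 9, 1, 2] ∈ F_11^6.


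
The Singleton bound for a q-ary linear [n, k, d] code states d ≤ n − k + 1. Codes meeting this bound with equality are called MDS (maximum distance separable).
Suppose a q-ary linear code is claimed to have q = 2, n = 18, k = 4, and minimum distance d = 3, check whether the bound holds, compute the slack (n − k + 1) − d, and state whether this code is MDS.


Singleton RHS = n − k + 1 = 15, slack = 12, bound satisfied, not MDS.

Singleton bound: d ≤ n − k + 1.
Here n = 18, k = 4, so n − k + 1 = 15.
Given d = 3, check d ≤ 15: YES.
Slack = (n − k + 1) − d = 12.
The code is NOT MDS (slack = 12 > 0).
Description: the claimed parameters are [18, 4, 3]_2; such a code would be non-MDS.


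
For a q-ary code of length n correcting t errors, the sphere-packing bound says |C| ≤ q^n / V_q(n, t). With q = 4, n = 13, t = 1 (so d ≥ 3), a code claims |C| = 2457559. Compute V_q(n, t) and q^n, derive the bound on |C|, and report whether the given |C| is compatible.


V_q(n, t) = 40, q^n = 67108864, Hamming bound = 1677721, |C| = 2457559 > bound (violated).

Step 1: Compute V_q(n, t) = Σ_{j=0}^1 C(n, j) (q−1)^j.
  j = 0: C(13,0)·(3)^0 = 1·1 = 1.
  j = 1: C(13,1)·(3)^1 = 13·3 = 39.
  V_q(n, t) = 1 + 39 = 40.
Step 2: q^n = 4^13 = 67108864.
Step 3: Hamming bound ⌊q^n / V_q(n,t)⌋ = ⌊67108864/40⌋ = 1677721.
Step 4: Compare |C| = 2457559 to 1677721: violated.
The claimed |C| lies above the Hamming bound, so no 4-ary code of length 13 with d ≥ 3 can have 2457559 codewords.


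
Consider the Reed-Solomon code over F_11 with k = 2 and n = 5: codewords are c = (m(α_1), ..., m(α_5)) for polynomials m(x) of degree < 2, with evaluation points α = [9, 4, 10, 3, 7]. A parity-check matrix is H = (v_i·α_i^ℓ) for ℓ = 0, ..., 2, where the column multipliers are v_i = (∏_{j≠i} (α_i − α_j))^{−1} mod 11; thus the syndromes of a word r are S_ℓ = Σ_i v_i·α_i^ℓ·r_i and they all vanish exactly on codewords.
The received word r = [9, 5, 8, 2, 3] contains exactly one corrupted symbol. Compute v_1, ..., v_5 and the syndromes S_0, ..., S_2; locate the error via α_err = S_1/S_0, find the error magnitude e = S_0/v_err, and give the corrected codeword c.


S = (8, 3, 8), error at position 3, error magnitude e = 7, c = [9, 5, 1, 2, 3].

Step 1: column multipliers v_i = (∏_{j≠i}(α_i − α_j))^{−1} mod 11.
  i = 1 (α = 9): (9−4)(9−10)(9−3)(9−7) = 5·(−1)·6·2 = −60 ≡ 6, so v_1 = 6^{−1} = 2 (mod 11).
  i = 2 (α = 4): (4−9)(4−10)(4−3)(4−7) = (−5)·(−6)·1·(−3) = −90 ≡ 9, so v_2 = 9^{−1} = 5 (mod 11).
  i = 3 (α = 10): (10−9)(10−4)(10−3)(10−7) = 1·6·7·3 = 126 ≡ 5, so v_3 = 5^{−1} = 9 (mod 11).
  i = 4 (α = 3): (3−9)(3−4)(3−10)(3−7) = (−6)·(−1)·(−7)·(−4) = 168 ≡ 3, so v_4 = 3^{−1} = 4 (mod 11).
  i = 5 (α = 7): (7−9)(7−4)(7−10)(7−3) = (−2)·3·(−3)·4 = 72 ≡ 6, so v_5 = 6^{−1} = 2 (mod 11).
  v = [2, 5, 9, 4, 2].
Step 2: syndromes of r = [9, 5, 8, 2, 3] (all sums mod 11).
  S_0 = Σ v_i r_i = 2·9 + 5·5 + 9·8 + 4·2 + 2·3 = 129 ≡ 8.
  S_1 = Σ v_i α_i r_i = 2·9·9 + 5·4·5 + 9·10·8 + 4·3·2 + 2·7·3 = 1048 ≡ 3.
  α_i^2 mod 11 = [4, 5, 1, 9, 5].
  S_2 = Σ v_i α_i^2 r_i = 2·4·9 + 5·5·5 + 9·1·8 + 4·9·2 + 2·5·3 = 371 ≡ 8.
  S = (8, 3, 8) ≠ 0, so r is not a codeword (an error is present).
Step 3: locate the error. For a single error e at position i, S_ℓ = v_i·e·α_i^ℓ, so α_err = S_1/S_0.
  S_0^{−1} = 8^{−1} = 7 (mod 11), so α_err = 3·7 = 21 ≡ 10 = α_3. Error position i = 3.
  Consistency check: S_2/S_1 = 8·4 = 32 ≡ 10 = α_err ✓ (single-error assumption holds).
Step 4: error magnitude e = S_0/v_3 = S_0·∏_{j≠3}(α_3 − α_j) = 8·5 = 40 ≡ 7 (mod 11).
Step 5: correct position 3: c_3 = r_3 − e = 8 − 7 ≡ 1 (mod 11). Hence c = [9, 5, 1, 2, 3].
  Check: interpolating c through the α_i gives m(x) = 4 + 3·x (degree < 2) with m(α_i) = c_i for every i, so c is indeed a codeword.


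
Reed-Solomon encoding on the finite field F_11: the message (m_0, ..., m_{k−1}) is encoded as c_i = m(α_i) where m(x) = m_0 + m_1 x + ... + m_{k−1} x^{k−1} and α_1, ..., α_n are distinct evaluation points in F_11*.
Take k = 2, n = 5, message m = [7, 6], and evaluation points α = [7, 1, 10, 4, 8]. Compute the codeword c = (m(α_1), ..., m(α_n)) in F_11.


c = [5, 2, 1, 9, 0]

Message polynomial: m(x) = 7 + 6·x (mod 11).
For each evaluation point α_i, compute m(α_i) mod 11:
  α_1 = 7: Horner steps 6 → 5, so m(7) = 5.
  α_2 = 1: Horner steps 6 → 2, so m(1) = 2.
  α_3 = 10: Horner steps 6 → 1, so m(10) = 1.
  α_4 = 4: Horner steps 6 → 9, so m(4) = 9.
  α_5 = 8: Horner steps 6 → 0, so m(8) = 0.
Codeword c = [5, 2, 1, 9, 0] ∈ F_11^5.


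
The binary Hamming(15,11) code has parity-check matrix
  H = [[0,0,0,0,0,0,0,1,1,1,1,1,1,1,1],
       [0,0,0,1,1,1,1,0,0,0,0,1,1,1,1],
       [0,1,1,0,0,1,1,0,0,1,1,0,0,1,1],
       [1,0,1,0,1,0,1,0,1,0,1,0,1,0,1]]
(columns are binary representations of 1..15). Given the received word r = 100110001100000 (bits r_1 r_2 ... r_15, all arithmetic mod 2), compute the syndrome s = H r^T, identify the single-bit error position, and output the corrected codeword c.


s = (0, 0, 1, 1)^T, error position = 3, corrected codeword c = 101110001100000

Compute s = H r^T mod 2 one row at a time:
  s_1 = 0 + 1 + 1 + 0 + 0 + 0 + 0 + 0 = 2 ≡ 0 (mod 2).
  s_2 = 1 + 1 + 0 + 0 + 0 + 0 + 0 + 0 = 2 ≡ 0 (mod 2).
  s_3 = 0 + 0 + 0 + 0 + 1 + 0 + 0 + 0 = 1 ≡ 1 (mod 2).
  s_4 = 1 + 0 + 1 + 0 + 1 + 0 + 0 + 0 = 3 ≡ 1 (mod 2).
s = (0, 0, 1, 1)^T — this equals column 3 of H (binary 0011), so error is at position 3.
Correct: flip bit 3 of r = 100110001100000 to get c = 101110001100000.


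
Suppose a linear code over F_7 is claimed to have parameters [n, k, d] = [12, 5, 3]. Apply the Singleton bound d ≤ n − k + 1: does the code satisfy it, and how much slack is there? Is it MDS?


Singleton RHS = n − k + 1 = 8, slack = 5, bound satisfied, not MDS.

Singleton bound: d ≤ n − k + 1.
Here n = 12, k = 5, so n − k + 1 = 8.
Given d = 3, check d ≤ 8: YES.
Slack = (n − k + 1) − d = 5.
The code is NOT MDS (slack = 5 > 0).
Description: the claimed parameters are [12, 5, 3]_7; such a code would be non-MDS.


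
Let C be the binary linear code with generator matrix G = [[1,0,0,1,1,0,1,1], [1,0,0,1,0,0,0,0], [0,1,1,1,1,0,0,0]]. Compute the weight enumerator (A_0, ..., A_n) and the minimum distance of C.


Weight distribution: A_0 = 1, A_2 = 1, A_3 = 1, A_4 = 2, A_5 = 3. Minimum distance d = 2.

Enumerate all 2^3 = 8 messages m ∈ F_2^3.
For each, compute codeword c = mG in F_2^8, then tally its weight.
  m = 000 → c = 00000000, weight = 0.
  m = 100 → c = 10011011, weight = 5.
  m = 010 → c = 10010000, weight = 2.
  m = 110 → c = 00001011, weight = 3.
  m = 001 → c = 01111000, weight = 4.
  m = 101 → c = 11100011, weight = 5.
  m = 011 → c = 11101000, weight = 4.
  m = 111 → c = 01110011, weight = 5.
Tally weights:
  weight 0: 1 codewords.
  weight 2: 1 codewords.
  weight 3: 1 codewords.
  weight 4: 2 codewords.
  weight 5: 3 codewords.
Minimum distance d = smallest w > 0 with A_w > 0 = 2.
Sanity: Σ A_w = 8 = 2^3 = 8 ✓.
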